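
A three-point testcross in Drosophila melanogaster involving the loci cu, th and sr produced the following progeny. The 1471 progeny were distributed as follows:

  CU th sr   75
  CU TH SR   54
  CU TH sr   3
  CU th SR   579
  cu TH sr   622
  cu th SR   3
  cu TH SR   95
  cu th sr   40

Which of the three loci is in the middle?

The two most frequent reciprocal classes, cu TH sr and CU th SR, are the parental types, so the F1 was cu TH sr / CU th SR.
The two rarest classes, CU TH sr and cu th SR, are the double crossovers. Comparing them with the parentals, only the cu allele has switched, so cu is the middle locus and the order is th – cu – sr.

cu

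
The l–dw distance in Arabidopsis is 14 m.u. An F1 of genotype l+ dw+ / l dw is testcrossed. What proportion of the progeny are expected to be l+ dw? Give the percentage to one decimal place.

A map distance of 14 m.u. corresponds to a recombination frequency of 0.140.
The F1 is l+ dw+ / l dw, so l+ dw is a recombinant gamete class with expected frequency r/2 = 0.140/2 = 0.0700.
That is 0.0700 = 7.0% of the progeny.

7.0%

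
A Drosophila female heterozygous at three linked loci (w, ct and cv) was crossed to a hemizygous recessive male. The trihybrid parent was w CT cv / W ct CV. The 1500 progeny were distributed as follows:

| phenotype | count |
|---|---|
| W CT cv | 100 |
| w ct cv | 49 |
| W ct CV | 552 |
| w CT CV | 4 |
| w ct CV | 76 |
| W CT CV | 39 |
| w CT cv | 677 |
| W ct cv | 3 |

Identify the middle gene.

The two rarest classes, w CT CV and W ct cv, are the double crossovers. Comparing them with the parentals, only the cv allele has switched, so cv is the middle locus and the order is w – cv – ct.

cv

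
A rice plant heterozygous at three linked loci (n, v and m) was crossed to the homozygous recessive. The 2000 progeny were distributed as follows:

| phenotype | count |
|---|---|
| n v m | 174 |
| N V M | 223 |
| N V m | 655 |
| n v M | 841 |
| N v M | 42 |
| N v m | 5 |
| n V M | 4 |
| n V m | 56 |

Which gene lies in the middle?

The two most frequent reciprocal classes, n v M and N V m, are the parental types, so the F1 was n v M / N V m.
The two rarest classes, n V M and N v m, are the double crossovers. Comparing them with the parentals, only the v allele has switched, so v is the middle locus and the order is m – v – n.

v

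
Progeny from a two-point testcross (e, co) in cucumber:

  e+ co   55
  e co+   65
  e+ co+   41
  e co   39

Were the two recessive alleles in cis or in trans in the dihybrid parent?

trans

The two most frequent classes are e+ co (55) and e co+ (65); these are the parental (non-recombinant) types.
So the F1 carried e+ co on one chromosome and e co+ on the other — the recessive alleles are on opposite chromosomes (trans / repulsion).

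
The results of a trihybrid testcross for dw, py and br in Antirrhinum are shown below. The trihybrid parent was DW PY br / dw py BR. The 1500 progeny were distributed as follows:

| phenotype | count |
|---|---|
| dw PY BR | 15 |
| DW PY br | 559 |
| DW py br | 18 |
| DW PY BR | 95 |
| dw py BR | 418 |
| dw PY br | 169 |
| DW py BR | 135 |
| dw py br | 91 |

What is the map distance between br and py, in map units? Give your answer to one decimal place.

14.6 map units

The two rarest classes, DW py br and dw PY BR, are the double crossovers. Comparing them with the parentals, only the py allele has switched, so py is the middle locus and the order is br – py – dw.
Crossovers in the br–py interval produce the single-crossover classes DW PY BR and dw py br (95 + 91 = 186) plus the double crossovers (33).
RF(br–py) = (186 + 33) / 1500 = 219/1500 = 0.1460 → 14.6 map units.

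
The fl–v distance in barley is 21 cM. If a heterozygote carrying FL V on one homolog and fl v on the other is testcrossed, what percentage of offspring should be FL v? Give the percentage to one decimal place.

10.5%

A map distance of 21 cM corresponds to a recombination frequency of 0.210.
The F1 is FL V / fl v, so FL v is a recombinant gamete class with expected frequency r/2 = 0.210/2 = 0.1050.
That is 0.1050 = 10.5% of the progeny.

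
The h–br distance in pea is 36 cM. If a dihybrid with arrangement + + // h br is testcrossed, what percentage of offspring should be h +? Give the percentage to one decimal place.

18.0%

A map distance of 36 cM corresponds to a recombination frequency of 0.360.
The F1 is + + / h br, so h + is a recombinant gamete class with expected frequency r/2 = 0.360/2 = 0.1800.
That is 0.1800 = 18.0% of the progeny.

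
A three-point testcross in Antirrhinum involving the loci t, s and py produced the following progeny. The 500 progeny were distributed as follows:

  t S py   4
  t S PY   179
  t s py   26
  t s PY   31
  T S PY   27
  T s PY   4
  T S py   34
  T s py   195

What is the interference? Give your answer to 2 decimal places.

The two most frequent reciprocal classes, T s py and t S PY, are the parental types, so the F1 was T s py / t S PY.
The two rarest classes, T s PY and t S py, are the double crossovers. Comparing them with the parentals, only the py allele has switched, so py is the middle locus and the order is t – py – s.
t–py: (53 + 8)/500 = 0.1220; py–s: (65 + 8)/500 = 0.1460.
Expected DCO frequency = 0.1220 × 0.1460 ≈ 0.01781; observed = 8/500 ≈ 0.01600.
Coefficient of coincidence = 0.01600/0.01781 ≈ 0.90; interference = 1 − 0.90 = 0.10.

0.10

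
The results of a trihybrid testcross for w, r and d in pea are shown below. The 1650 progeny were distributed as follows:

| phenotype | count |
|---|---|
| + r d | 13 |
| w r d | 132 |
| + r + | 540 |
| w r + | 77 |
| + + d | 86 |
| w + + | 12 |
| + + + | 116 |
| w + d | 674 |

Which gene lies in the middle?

d

The two most frequent reciprocal classes, + r + and w + d, are the parental types, so the F1 was + r + / w + d.
The two rarest classes, + r d and w + +, are the double crossovers. Comparing them with the parentals, only the d allele has switched, so d is the middle locus and the order is w – d – r.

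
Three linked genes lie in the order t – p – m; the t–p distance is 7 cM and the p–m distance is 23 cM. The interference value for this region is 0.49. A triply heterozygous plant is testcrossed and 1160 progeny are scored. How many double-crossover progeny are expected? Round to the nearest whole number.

10

Map distances give recombination frequencies of 0.070 and 0.230 for the two intervals.
With interference 0.49 (so coincidence = 0.51), expected double-crossover frequency = 0.070 × 0.230 × 0.51 = 0.00821.
Expected number = 0.00821 × 1160 = 9.52 ≈ 10.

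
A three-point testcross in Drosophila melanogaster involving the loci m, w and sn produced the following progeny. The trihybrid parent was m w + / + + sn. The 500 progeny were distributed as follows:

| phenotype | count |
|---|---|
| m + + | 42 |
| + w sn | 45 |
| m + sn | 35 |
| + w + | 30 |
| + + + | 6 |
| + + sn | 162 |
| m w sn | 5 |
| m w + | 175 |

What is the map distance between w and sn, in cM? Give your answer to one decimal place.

The two rarest classes, m w sn and + + +, are the double crossovers. Comparing them with the parentals, only the sn allele has switched, so sn is the middle locus and the order is w – sn – m.
Crossovers in the w–sn interval produce the single-crossover classes m + + and + w sn (42 + 45 = 87) plus the double crossovers (11).
RF(w–sn) = (87 + 11) / 500 = 98/500 = 0.1960 → 19.6 cM.

19.6 cM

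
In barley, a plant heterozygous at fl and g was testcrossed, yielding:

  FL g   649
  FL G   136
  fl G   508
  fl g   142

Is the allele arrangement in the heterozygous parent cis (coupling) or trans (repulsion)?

trans

The two most frequent classes are FL g (649) and fl G (508); these are the parental (non-recombinant) types.
So the F1 carried FL g on one chromosome and fl G on the other — the recessive alleles are on opposite chromosomes (trans / repulsion).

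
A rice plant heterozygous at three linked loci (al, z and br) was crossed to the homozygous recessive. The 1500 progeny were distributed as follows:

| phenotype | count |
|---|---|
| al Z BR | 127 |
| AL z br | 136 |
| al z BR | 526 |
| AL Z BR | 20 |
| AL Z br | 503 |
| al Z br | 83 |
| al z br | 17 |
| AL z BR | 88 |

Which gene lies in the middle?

The two most frequent reciprocal classes, AL Z br and al z BR, are the parental types, so the F1 was AL Z br / al z BR.
The two rarest classes, AL Z BR and al z br, are the double crossovers. Comparing them with the parentals, only the br allele has switched, so br is the middle locus and the order is al – br – z.

br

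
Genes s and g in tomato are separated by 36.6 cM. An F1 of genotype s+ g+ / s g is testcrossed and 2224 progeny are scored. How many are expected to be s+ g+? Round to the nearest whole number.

705

A map distance of 36.6 cM corresponds to a recombination frequency of 0.366.
The F1 is s+ g+ / s g, so s+ g+ is a parental gamete class with expected frequency (1 − r)/2 = 0.634/2 = 0.3170.
Expected number = 0.3170 × 2224 = 705.01 ≈ 705.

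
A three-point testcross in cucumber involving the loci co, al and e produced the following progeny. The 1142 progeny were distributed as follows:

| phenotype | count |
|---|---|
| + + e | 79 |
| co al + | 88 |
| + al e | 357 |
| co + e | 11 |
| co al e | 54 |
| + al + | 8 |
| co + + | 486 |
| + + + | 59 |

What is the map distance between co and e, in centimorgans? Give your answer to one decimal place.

The two most frequent reciprocal classes, co + + and + al e, are the parental types, so the F1 was co + + / + al e.
The two rarest classes, co + e and + al +, are the double crossovers. Comparing them with the parentals, only the e allele has switched, so e is the middle locus and the order is al – e – co.
Crossovers in the e–co interval produce the single-crossover classes + + + and co al e (59 + 54 = 113) plus the double crossovers (19).
RF(e–co) = (113 + 19) / 1142 = 132/1142 = 0.1156 → 11.6 centimorgans.

11.6 centimorgans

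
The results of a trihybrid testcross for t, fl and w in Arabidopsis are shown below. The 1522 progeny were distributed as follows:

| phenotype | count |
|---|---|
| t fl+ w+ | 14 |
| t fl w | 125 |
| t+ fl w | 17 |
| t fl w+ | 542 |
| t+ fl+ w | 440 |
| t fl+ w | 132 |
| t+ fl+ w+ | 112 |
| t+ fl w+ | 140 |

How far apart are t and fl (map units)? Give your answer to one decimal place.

19.9 map units

The two most frequent reciprocal classes, t fl w+ and t+ fl+ w, are the parental types, so the F1 was t fl w+ / t+ fl+ w.
The two rarest classes, t fl+ w+ and t+ fl w, are the double crossovers. Comparing them with the parentals, only the fl allele has switched, so fl is the middle locus and the order is w – fl – t.
Crossovers in the fl–t interval produce the single-crossover classes t+ fl w+ and t fl+ w (140 + 132 = 272) plus the double crossovers (31).
RF(fl–t) = (272 + 31) / 1522 = 303/1522 = 0.1991 → 19.9 map units.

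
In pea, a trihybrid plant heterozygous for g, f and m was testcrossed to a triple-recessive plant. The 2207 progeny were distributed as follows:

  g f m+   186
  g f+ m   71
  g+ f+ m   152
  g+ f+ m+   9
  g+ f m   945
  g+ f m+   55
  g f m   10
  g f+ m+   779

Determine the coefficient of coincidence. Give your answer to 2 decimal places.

0.81

The two most frequent reciprocal classes, g f+ m+ and g+ f m, are the parental types, so the F1 was g f+ m+ / g+ f m.
The two rarest classes, g+ f+ m+ and g f m, are the double crossovers. Comparing them with the parentals, only the g allele has switched, so g is the middle locus and the order is m – g – f.
m–g: (126 + 19)/2207 = 0.0657; g–f: (338 + 19)/2207 = 0.1618.
Expected DCO frequency = 0.0657 × 0.1618 ≈ 0.01063; observed = 19/2207 ≈ 0.00861.
Coefficient of coincidence = 0.00861/0.01063 ≈ 0.81.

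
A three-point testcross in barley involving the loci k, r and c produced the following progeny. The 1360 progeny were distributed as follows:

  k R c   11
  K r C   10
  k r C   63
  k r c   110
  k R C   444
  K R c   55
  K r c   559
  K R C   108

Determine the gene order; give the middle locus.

The two most frequent reciprocal classes, k R C and K r c, are the parental types, so the F1 was k R C / K r c.
The two rarest classes, k R c and K r C, are the double crossovers. Comparing them with the parentals, only the c allele has switched, so c is the middle locus and the order is k – c – r.

c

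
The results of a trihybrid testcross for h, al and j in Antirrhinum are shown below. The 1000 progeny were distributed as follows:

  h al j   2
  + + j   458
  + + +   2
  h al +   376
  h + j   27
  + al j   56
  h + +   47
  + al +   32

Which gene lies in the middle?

The two most frequent reciprocal classes, h al + and + + j, are the parental types, so the F1 was h al + / + + j.
The two rarest classes, h al j and + + +, are the double crossovers. Comparing them with the parentals, only the j allele has switched, so j is the middle locus and the order is al – j – h.

j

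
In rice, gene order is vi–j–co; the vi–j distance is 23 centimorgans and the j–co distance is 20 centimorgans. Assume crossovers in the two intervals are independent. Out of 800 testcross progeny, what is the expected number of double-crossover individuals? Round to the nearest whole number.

Map distances give recombination frequencies of 0.230 and 0.200 for the two intervals.
With no interference, expected double-crossover frequency = 0.230 × 0.200 = 0.04600.
Expected number = 0.04600 × 800 = 36.80 ≈ 37.

37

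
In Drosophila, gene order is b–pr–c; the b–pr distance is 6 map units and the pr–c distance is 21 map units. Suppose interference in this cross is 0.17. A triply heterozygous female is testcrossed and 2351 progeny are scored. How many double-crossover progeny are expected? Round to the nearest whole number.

25

Map distances give recombination frequencies of 0.060 and 0.210 for the two intervals.
With interference 0.17 (so coincidence = 0.83), expected double-crossover frequency = 0.060 × 0.210 × 0.83 = 0.01046.
Expected number = 0.01046 × 2351 = 24.59 ≈ 25.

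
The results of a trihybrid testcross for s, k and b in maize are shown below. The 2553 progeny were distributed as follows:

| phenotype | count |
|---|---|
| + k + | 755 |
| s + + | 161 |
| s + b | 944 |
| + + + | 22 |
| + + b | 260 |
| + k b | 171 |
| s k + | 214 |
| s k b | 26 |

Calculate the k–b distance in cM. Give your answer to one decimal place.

The two most frequent reciprocal classes, + k + and s + b, are the parental types, so the F1 was + k + / s + b.
The two rarest classes, + + + and s k b, are the double crossovers. Comparing them with the parentals, only the k allele has switched, so k is the middle locus and the order is b – k – s.
Crossovers in the b–k interval produce the single-crossover classes + k b and s + + (171 + 161 = 332) plus the double crossovers (48).
RF(b–k) = (332 + 48) / 2553 = 380/2553 = 0.1488 → 14.9 cM.

14.9 cM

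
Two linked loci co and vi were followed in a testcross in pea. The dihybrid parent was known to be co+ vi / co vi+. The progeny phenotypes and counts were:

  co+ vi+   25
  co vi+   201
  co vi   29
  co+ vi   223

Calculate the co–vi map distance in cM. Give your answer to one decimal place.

11.3 cM

The recombinant classes are co+ vi+ and co vi: 25 + 29 = 54.
Recombination frequency = 54/478 = 0.1130 ≈ 11.3%, i.e. 11.3 cM.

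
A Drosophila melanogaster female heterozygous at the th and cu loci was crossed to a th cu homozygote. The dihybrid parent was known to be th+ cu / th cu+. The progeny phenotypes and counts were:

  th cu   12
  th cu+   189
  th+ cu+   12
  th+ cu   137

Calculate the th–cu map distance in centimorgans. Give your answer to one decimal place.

The recombinant classes are th+ cu+ and th cu: 12 + 12 = 24.
Recombination frequency = 24/350 = 0.0686 ≈ 6.9%, i.e. 6.9 centimorgans.

6.9 centimorgans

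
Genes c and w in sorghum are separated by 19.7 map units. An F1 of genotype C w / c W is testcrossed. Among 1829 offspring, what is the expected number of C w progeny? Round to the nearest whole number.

A map distance of 19.7 map units corresponds to a recombination frequency of 0.197.
The F1 is C w / c W, so C w is a parental gamete class with expected frequency (1 − r)/2 = 0.803/2 = 0.4015.
Expected number = 0.4015 × 1829 = 734.34 ≈ 734.

734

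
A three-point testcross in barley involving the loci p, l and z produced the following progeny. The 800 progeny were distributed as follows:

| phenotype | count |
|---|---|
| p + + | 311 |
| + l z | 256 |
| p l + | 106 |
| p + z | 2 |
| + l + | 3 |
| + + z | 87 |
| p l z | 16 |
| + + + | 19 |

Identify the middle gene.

z

The two most frequent reciprocal classes, + l z and p + +, are the parental types, so the F1 was + l z / p + +.
The two rarest classes, + l + and p + z, are the double crossovers. Comparing them with the parentals, only the z allele has switched, so z is the middle locus and the order is l – z – p.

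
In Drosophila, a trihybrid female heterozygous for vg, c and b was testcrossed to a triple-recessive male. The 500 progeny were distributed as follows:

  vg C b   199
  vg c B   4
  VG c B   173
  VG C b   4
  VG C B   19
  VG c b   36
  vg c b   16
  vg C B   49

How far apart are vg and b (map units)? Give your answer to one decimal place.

The two most frequent reciprocal classes, VG c B and vg C b, are the parental types, so the F1 was VG c B / vg C b.
The two rarest classes, vg c B and VG C b, are the double crossovers. Comparing them with the parentals, only the vg allele has switched, so vg is the middle locus and the order is b – vg – c.
Crossovers in the b–vg interval produce the single-crossover classes VG c b and vg C B (36 + 49 = 85) plus the double crossovers (8).
RF(b–vg) = (85 + 8) / 500 = 93/500 = 0.1860 → 18.6 map units.

18.6 map units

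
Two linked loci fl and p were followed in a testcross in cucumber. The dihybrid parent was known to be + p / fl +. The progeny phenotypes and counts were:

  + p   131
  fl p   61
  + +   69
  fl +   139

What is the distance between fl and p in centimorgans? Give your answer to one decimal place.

32.5 centimorgans

The recombinant classes are + + and fl p: 69 + 61 = 130.
Recombination frequency = 130/400 = 0.3250 ≈ 32.5%, i.e. 32.5 centimorgans.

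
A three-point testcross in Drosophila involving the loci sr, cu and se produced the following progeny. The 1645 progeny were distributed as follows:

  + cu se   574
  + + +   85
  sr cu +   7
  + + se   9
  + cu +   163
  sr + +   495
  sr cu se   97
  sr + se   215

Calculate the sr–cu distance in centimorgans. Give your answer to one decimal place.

The two most frequent reciprocal classes, + cu se and sr + +, are the parental types, so the F1 was + cu se / sr + +.
The two rarest classes, + + se and sr cu +, are the double crossovers. Comparing them with the parentals, only the cu allele has switched, so cu is the middle locus and the order is sr – cu – se.
Crossovers in the sr–cu interval produce the single-crossover classes sr cu se and + + + (97 + 85 = 182) plus the double crossovers (16).
RF(sr–cu) = (182 + 16) / 1645 = 198/1645 = 0.1204 → 12.0 centimorgans.

12.0 centimorgans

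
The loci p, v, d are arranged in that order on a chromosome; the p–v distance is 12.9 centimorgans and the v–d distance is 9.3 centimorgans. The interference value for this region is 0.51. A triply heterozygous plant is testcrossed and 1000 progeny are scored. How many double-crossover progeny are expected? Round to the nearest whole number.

Map distances give recombination frequencies of 0.129 and 0.093 for the two intervals.
With interference 0.51 (so coincidence = 0.49), expected double-crossover frequency = 0.129 × 0.093 × 0.49 = 0.00588.
Expected number = 0.00588 × 1000 = 5.88 ≈ 6.

6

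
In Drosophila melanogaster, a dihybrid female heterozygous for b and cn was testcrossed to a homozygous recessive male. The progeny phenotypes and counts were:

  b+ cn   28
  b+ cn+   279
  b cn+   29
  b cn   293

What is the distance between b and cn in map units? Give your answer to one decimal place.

The two most frequent classes, b+ cn+ (279) and b cn (293), are the parental types, so the F1 was b+ cn+ / b cn.
The recombinant classes are b+ cn and b cn+: 28 + 29 = 57.
Recombination frequency = 57/629 = 0.0906 ≈ 9.1%, i.e. 9.1 map units.

9.1 map units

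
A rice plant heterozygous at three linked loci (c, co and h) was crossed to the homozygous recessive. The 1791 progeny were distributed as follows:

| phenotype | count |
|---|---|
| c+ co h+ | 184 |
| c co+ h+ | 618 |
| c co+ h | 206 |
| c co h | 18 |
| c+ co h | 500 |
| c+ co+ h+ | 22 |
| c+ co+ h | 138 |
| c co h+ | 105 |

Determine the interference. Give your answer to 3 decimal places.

The two most frequent reciprocal classes, c+ co h and c co+ h+, are the parental types, so the F1 was c+ co h / c co+ h+.
The two rarest classes, c co h and c+ co+ h+, are the double crossovers. Comparing them with the parentals, only the c allele has switched, so c is the middle locus and the order is h – c – co.
h–c: (390 + 40)/1791 = 0.2401; c–co: (243 + 40)/1791 = 0.1580.
Expected DCO frequency = 0.2401 × 0.1580 ≈ 0.03794; observed = 40/1791 ≈ 0.02233.
Coefficient of coincidence = 0.02233/0.03794 ≈ 0.589; interference = 1 − 0.589 = 0.411.

0.411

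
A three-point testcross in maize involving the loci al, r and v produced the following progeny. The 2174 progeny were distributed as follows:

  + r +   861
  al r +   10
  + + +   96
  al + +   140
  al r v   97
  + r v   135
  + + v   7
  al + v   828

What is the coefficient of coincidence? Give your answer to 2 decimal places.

0.60

The two most frequent reciprocal classes, al + v and + r +, are the parental types, so the F1 was al + v / + r +.
The two rarest classes, + + v and al r +, are the double crossovers. Comparing them with the parentals, only the al allele has switched, so al is the middle locus and the order is v – al – r.
v–al: (275 + 17)/2174 = 0.1343; al–r: (193 + 17)/2174 = 0.0966.
Expected DCO frequency = 0.1343 × 0.0966 ≈ 0.01297; observed = 17/2174 ≈ 0.00782.
Coefficient of coincidence = 0.00782/0.01297 ≈ 0.60.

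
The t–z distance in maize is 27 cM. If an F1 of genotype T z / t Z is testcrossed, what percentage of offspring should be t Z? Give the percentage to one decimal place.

A map distance of 27 cM corresponds to a recombination frequency of 0.270.
The F1 is T z / t Z, so t Z is a parental gamete class with expected frequency (1 − r)/2 = 0.730/2 = 0.3650.
That is 0.3650 = 36.5% of the progeny.

36.5%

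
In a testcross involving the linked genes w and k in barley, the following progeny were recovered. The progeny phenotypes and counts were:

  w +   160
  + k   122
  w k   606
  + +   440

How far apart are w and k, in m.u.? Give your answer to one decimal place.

21.2 m.u.

The two most frequent classes, + + (440) and w k (606), are the parental types, so the F1 was + + / w k.
The recombinant classes are + k and w +: 122 + 160 = 282.
Recombination frequency = 282/1328 = 0.2123 ≈ 21.2%, i.e. 21.2 m.u.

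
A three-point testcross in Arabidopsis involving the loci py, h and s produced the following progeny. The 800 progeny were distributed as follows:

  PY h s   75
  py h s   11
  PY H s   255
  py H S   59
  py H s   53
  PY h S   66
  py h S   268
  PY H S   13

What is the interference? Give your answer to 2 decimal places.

The two most frequent reciprocal classes, PY H s and py h S, are the parental types, so the F1 was PY H s / py h S.
The two rarest classes, PY H S and py h s, are the double crossovers. Comparing them with the parentals, only the s allele has switched, so s is the middle locus and the order is h – s – py.
h–s: (134 + 24)/800 = 0.1975; s–py: (119 + 24)/800 = 0.1787.
Expected DCO frequency = 0.1975 × 0.1787 ≈ 0.03529; observed = 24/800 ≈ 0.03000.
Coefficient of coincidence = 0.03000/0.03529 ≈ 0.85; interference = 1 − 0.85 = 0.15.

0.15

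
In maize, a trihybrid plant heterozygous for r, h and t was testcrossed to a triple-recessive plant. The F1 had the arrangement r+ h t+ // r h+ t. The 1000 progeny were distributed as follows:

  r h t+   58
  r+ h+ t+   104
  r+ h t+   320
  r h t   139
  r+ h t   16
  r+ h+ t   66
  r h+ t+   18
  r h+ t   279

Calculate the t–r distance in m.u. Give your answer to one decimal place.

The two rarest classes, r+ h t and r h+ t+, are the double crossovers. Comparing them with the parentals, only the t allele has switched, so t is the middle locus and the order is r – t – h.
Crossovers in the r–t interval produce the single-crossover classes r h t+ and r+ h+ t (58 + 66 = 124) plus the double crossovers (34).
RF(r–t) = (124 + 34) / 1000 = 158/1000 = 0.1580 → 15.8 m.u.

15.8 m.u.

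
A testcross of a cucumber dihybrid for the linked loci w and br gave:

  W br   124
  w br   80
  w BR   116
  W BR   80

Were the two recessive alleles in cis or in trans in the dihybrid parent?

The two most frequent classes are W br (124) and w BR (116); these are the parental (non-recombinant) types.
So the F1 carried W br on one chromosome and w BR on the other — the recessive alleles are on opposite chromosomes (trans / repulsion).

trans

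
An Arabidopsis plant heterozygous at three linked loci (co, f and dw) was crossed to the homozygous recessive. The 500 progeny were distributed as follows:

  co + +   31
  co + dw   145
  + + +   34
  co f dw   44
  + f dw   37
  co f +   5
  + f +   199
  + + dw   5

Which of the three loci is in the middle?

co

The two most frequent reciprocal classes, + f + and co + dw, are the parental types, so the F1 was + f + / co + dw.
The two rarest classes, co f + and + + dw, are the double crossovers. Comparing them with the parentals, only the co allele has switched, so co is the middle locus and the order is f – co – dw.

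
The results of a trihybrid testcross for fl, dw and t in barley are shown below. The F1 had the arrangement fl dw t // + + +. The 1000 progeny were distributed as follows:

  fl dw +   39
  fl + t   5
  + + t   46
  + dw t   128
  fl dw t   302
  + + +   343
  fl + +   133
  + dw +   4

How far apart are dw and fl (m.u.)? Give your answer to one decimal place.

The two rarest classes, fl + t and + dw +, are the double crossovers. Comparing them with the parentals, only the dw allele has switched, so dw is the middle locus and the order is fl – dw – t.
Crossovers in the fl–dw interval produce the single-crossover classes + dw t and fl + + (128 + 133 = 261) plus the double crossovers (9).
RF(fl–dw) = (261 + 9) / 1000 = 270/1000 = 0.2700 → 27.0 m.u.

27.0 m.u.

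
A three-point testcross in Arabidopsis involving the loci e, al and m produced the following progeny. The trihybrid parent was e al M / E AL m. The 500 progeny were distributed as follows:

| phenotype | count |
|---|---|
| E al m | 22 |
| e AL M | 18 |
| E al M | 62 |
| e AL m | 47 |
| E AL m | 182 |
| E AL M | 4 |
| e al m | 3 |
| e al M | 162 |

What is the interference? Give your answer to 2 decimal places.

0.36

The two rarest classes, e al m and E AL M, are the double crossovers. Comparing them with the parentals, only the m allele has switched, so m is the middle locus and the order is al – m – e.
al–m: (40 + 7)/500 = 0.0940; m–e: (109 + 7)/500 = 0.2320.
Expected DCO frequency = 0.0940 × 0.2320 ≈ 0.02181; observed = 7/500 ≈ 0.01400.
Coefficient of coincidence = 0.01400/0.02181 ≈ 0.64; interference = 1 − 0.64 = 0.36.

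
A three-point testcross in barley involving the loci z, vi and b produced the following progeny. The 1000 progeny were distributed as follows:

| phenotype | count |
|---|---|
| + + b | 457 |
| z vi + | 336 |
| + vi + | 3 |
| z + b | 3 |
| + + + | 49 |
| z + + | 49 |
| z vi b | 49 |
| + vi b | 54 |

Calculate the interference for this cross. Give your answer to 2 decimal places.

0.47

The two most frequent reciprocal classes, z vi + and + + b, are the parental types, so the F1 was z vi + / + + b.
The two rarest classes, + vi + and z + b, are the double crossovers. Comparing them with the parentals, only the z allele has switched, so z is the middle locus and the order is b – z – vi.
b–z: (98 + 6)/1000 = 0.1040; z–vi: (103 + 6)/1000 = 0.1090.
Expected DCO frequency = 0.1040 × 0.1090 ≈ 0.01134; observed = 6/1000 ≈ 0.00600.
Coefficient of coincidence = 0.00600/0.01134 ≈ 0.53; interference = 1 − 0.53 = 0.47.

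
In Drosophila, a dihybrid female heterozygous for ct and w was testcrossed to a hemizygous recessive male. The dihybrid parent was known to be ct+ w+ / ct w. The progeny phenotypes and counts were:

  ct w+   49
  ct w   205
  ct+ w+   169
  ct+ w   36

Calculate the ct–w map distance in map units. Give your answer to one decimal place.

18.5 map units

The recombinant classes are ct+ w and ct w+: 36 + 49 = 85.
Recombination frequency = 85/459 = 0.1852 ≈ 18.5%, i.e. 18.5 map units.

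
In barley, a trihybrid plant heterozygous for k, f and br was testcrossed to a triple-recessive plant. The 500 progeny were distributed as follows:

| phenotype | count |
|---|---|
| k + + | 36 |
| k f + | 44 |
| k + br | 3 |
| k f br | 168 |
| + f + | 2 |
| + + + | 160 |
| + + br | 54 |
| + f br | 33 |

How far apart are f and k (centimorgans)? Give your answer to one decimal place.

The two most frequent reciprocal classes, + + + and k f br, are the parental types, so the F1 was + + + / k f br.
The two rarest classes, + f + and k + br, are the double crossovers. Comparing them with the parentals, only the f allele has switched, so f is the middle locus and the order is k – f – br.
Crossovers in the k–f interval produce the single-crossover classes k + + and + f br (36 + 33 = 69) plus the double crossovers (5).
RF(k–f) = (69 + 5) / 500 = 74/500 = 0.1480 → 14.8 centimorgans.

14.8 centimorgans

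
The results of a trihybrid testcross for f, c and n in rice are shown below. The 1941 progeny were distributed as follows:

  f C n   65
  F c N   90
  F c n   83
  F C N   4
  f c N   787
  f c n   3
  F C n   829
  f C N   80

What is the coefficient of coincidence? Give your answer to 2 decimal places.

0.49

The two most frequent reciprocal classes, f c N and F C n, are the parental types, so the F1 was f c N / F C n.
The two rarest classes, f c n and F C N, are the double crossovers. Comparing them with the parentals, only the n allele has switched, so n is the middle locus and the order is f – n – c.
f–n: (155 + 7)/1941 = 0.0835; n–c: (163 + 7)/1941 = 0.0876.
Expected DCO frequency = 0.0835 × 0.0876 ≈ 0.00731; observed = 7/1941 ≈ 0.00361.
Coefficient of coincidence = 0.00361/0.00731 ≈ 0.49.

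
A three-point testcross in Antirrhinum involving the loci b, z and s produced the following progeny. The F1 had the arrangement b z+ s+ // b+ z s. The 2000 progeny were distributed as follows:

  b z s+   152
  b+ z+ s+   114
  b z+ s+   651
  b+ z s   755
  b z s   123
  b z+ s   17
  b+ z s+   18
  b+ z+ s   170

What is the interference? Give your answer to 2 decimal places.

0.28

The two rarest classes, b z+ s and b+ z s+, are the double crossovers. Comparing them with the parentals, only the s allele has switched, so s is the middle locus and the order is z – s – b.
z–s: (322 + 35)/2000 = 0.1785; s–b: (237 + 35)/2000 = 0.1360.
Expected DCO frequency = 0.1785 × 0.1360 ≈ 0.02428; observed = 35/2000 ≈ 0.01750.
Coefficient of coincidence = 0.01750/0.02428 ≈ 0.72; interference = 1 − 0.72 = 0.28.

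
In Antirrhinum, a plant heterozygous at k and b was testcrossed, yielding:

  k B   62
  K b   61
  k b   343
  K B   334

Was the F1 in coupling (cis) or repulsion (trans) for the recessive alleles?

cis

The two most frequent classes are K B (334) and k b (343); these are the parental (non-recombinant) types.
So the F1 carried K B on one chromosome and k b on the other — the recessive alleles are on the same chromosome (cis / coupling).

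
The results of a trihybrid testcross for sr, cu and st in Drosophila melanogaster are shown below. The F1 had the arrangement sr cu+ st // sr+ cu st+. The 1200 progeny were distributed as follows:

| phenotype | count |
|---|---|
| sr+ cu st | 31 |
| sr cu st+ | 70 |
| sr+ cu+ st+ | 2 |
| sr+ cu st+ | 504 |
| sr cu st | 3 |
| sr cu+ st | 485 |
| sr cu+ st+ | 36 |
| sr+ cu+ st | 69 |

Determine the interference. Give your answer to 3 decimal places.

The two rarest classes, sr cu st and sr+ cu+ st+, are the double crossovers. Comparing them with the parentals, only the cu allele has switched, so cu is the middle locus and the order is sr – cu – st.
sr–cu: (139 + 5)/1200 = 0.1200; cu–st: (67 + 5)/1200 = 0.0600.
Expected DCO frequency = 0.1200 × 0.0600 ≈ 0.00720; observed = 5/1200 ≈ 0.00417.
Coefficient of coincidence = 0.00417/0.00720 ≈ 0.579; interference = 1 − 0.579 = 0.421.

0.421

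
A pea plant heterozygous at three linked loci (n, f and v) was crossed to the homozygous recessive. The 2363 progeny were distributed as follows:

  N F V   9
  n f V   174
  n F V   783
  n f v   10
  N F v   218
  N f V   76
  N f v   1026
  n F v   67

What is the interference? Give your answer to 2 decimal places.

The two most frequent reciprocal classes, n F V and N f v, are the parental types, so the F1 was n F V / N f v.
The two rarest classes, N F V and n f v, are the double crossovers. Comparing them with the parentals, only the n allele has switched, so n is the middle locus and the order is f – n – v.
f–n: (392 + 19)/2363 = 0.1739; n–v: (143 + 19)/2363 = 0.0686.
Expected DCO frequency = 0.1739 × 0.0686 ≈ 0.01193; observed = 19/2363 ≈ 0.00804.
Coefficient of coincidence = 0.00804/0.01193 ≈ 0.67; interference = 1 − 0.67 = 0.33.

0.33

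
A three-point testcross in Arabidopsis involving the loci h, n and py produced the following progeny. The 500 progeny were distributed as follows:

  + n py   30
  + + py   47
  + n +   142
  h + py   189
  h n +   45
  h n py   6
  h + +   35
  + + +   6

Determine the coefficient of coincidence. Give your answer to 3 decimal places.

0.749

The two most frequent reciprocal classes, h + py and + n +, are the parental types, so the F1 was h + py / + n +.
The two rarest classes, h n py and + + +, are the double crossovers. Comparing them with the parentals, only the n allele has switched, so n is the middle locus and the order is py – n – h.
py–n: (65 + 12)/500 = 0.1540; n–h: (92 + 12)/500 = 0.2080.
Expected DCO frequency = 0.1540 × 0.2080 ≈ 0.03203; observed = 12/500 ≈ 0.02400.
Coefficient of coincidence = 0.02400/0.03203 ≈ 0.749.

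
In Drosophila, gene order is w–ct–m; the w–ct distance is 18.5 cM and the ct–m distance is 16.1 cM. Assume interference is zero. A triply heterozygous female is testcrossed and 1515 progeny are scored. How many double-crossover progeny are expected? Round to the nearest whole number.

45

Map distances give recombination frequencies of 0.185 and 0.161 for the two intervals.
With no interference, expected double-crossover frequency = 0.185 × 0.161 = 0.02978.
Expected number = 0.02978 × 1515 = 45.12 ≈ 45.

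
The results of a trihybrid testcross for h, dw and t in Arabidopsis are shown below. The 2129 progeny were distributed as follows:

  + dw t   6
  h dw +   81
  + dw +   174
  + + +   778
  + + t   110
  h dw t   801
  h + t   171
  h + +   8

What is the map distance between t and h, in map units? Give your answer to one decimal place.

The two most frequent reciprocal classes, h dw t and + + +, are the parental types, so the F1 was h dw t / + + +.
The two rarest classes, + dw t and h + +, are the double crossovers. Comparing them with the parentals, only the h allele has switched, so h is the middle locus and the order is dw – h – t.
Crossovers in the h–t interval produce the single-crossover classes h dw + and + + t (81 + 110 = 191) plus the double crossovers (14).
RF(h–t) = (191 + 14) / 2129 = 205/2129 = 0.0963 → 9.6 map units.

9.6 map units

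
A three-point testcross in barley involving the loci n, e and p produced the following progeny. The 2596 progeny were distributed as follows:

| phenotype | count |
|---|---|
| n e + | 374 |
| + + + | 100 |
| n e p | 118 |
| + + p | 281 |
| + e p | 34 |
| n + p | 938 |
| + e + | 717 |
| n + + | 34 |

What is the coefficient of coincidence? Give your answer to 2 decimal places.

0.85

The two most frequent reciprocal classes, n + p and + e +, are the parental types, so the F1 was n + p / + e +.
The two rarest classes, n + + and + e p, are the double crossovers. Comparing them with the parentals, only the p allele has switched, so p is the middle locus and the order is e – p – n.
e–p: (218 + 68)/2596 = 0.1102; p–n: (655 + 68)/2596 = 0.2785.
Expected DCO frequency = 0.1102 × 0.2785 ≈ 0.03069; observed = 68/2596 ≈ 0.02619.
Coefficient of coincidence = 0.02619/0.03069 ≈ 0.85.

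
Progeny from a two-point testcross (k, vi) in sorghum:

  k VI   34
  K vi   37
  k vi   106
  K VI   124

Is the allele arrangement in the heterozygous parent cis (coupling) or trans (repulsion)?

cis

The two most frequent classes are K VI (124) and k vi (106); these are the parental (non-recombinant) types.
So the F1 carried K VI on one chromosome and k vi on the other — the recessive alleles are on the same chromosome (cis / coupling).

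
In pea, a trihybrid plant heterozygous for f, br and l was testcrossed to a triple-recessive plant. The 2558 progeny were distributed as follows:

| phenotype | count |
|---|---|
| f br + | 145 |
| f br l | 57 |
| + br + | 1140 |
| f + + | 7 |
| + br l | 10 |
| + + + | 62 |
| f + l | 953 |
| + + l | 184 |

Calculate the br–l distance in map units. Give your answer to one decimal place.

The two most frequent reciprocal classes, f + l and + br +, are the parental types, so the F1 was f + l / + br +.
The two rarest classes, f + + and + br l, are the double crossovers. Comparing them with the parentals, only the l allele has switched, so l is the middle locus and the order is br – l – f.
Crossovers in the br–l interval produce the single-crossover classes f br l and + + + (57 + 62 = 119) plus the double crossovers (17).
RF(br–l) = (119 + 17) / 2558 = 136/2558 = 0.0532 → 5.3 map units.

5.3 map units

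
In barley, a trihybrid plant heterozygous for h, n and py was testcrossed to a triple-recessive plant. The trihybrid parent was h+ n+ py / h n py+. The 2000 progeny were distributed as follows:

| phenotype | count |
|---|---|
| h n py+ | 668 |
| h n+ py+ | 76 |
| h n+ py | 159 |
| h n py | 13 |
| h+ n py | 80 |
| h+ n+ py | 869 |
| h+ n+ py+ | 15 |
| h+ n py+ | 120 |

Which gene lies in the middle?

py

The two rarest classes, h+ n+ py+ and h n py, are the double crossovers. Comparing them with the parentals, only the py allele has switched, so py is the middle locus and the order is h – py – n.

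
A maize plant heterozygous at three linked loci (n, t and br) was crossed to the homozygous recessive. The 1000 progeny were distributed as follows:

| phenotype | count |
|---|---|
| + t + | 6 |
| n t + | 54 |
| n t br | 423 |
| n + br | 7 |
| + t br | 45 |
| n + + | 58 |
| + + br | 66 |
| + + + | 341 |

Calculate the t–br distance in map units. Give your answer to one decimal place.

13.3 map units

The two most frequent reciprocal classes, + + + and n t br, are the parental types, so the F1 was + + + / n t br.
The two rarest classes, + t + and n + br, are the double crossovers. Comparing them with the parentals, only the t allele has switched, so t is the middle locus and the order is br – t – n.
Crossovers in the br–t interval produce the single-crossover classes + + br and n t + (66 + 54 = 120) plus the double crossovers (13).
RF(br–t) = (120 + 13) / 1000 = 133/1000 = 0.1330 → 13.3 map units.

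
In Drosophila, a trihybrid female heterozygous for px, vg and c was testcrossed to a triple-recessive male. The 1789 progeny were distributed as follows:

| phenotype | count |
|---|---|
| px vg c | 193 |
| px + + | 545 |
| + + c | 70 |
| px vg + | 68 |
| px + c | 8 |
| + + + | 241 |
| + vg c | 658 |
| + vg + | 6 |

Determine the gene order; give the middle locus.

c

The two most frequent reciprocal classes, px + + and + vg c, are the parental types, so the F1 was px + + / + vg c.
The two rarest classes, px + c and + vg +, are the double crossovers. Comparing them with the parentals, only the c allele has switched, so c is the middle locus and the order is px – c – vg.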